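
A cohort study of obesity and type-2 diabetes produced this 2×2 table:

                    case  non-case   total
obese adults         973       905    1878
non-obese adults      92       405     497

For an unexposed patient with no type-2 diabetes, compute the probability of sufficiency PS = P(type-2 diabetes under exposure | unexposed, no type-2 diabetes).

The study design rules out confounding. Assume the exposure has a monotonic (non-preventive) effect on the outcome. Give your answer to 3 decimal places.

PS ≈ 0.409

p₁ = P(outcome | exposed) = 973/1878 = 0.5181
p₀ = P(outcome | unexposed) = 92/497 = 0.18511
Under exogeneity and monotonicity, PS = (p₁ − p₀)/(1 − p₀).
PS = (0.5181 − 0.18511) / 0.81489 ≈ 0.4086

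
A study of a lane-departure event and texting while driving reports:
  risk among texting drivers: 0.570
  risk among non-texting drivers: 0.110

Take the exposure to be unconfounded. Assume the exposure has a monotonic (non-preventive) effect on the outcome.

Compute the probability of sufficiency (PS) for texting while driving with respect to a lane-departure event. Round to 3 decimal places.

Let p₁ = 0.57, p₀ = 0.11.
Under exogeneity and monotonicity, PS = (p₁ − p₀) / (1 − p₀).
PS = (0.57 − 0.11) / (1 − 0.11) = 0.46 / 0.89 ≈ 0.5169

PS ≈ 0.517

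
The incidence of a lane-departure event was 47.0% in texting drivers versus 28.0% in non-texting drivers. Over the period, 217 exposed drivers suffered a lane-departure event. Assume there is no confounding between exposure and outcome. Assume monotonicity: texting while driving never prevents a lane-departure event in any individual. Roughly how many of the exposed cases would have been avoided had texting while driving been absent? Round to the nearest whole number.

p₁ = 0.47, p₀ = 0.28.
PN = (p₁ − p₀)/p₁ = (0.47 − 0.28) / 0.47 ≈ 0.40426.
Attributable cases ≈ PN × (exposed cases) = 0.40426 × 217 ≈ 87.72.

about 88 cases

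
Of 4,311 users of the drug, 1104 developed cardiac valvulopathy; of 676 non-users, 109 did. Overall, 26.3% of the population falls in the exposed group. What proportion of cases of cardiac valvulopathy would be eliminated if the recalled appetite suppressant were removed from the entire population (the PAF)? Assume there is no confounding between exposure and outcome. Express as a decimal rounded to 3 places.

p₁ = P(outcome | exposed) = 1104/4311 = 0.25609
p₀ = P(outcome | unexposed) = 109/676 = 0.16124
Overall risk P(Y=1) = π·p₁ + (1−π)·p₀ = 0.263×0.25609 + 0.737×0.16124 = 0.18619.
Under exogeneity, PAF = [P(Y=1) − p₀] / P(Y=1).
PAF = (0.18619 − 0.16124) / 0.18619 ≈ 0.1340

PAF ≈ 0.134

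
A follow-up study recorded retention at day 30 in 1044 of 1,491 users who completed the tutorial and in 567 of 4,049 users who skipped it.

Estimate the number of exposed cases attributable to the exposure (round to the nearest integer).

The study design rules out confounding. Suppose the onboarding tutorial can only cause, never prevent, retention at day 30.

about 835 cases

p₁ = P(outcome | exposed) = 1044/1491 = 0.7002
p₀ = P(outcome | unexposed) = 567/4049 = 0.14003
PN = (p₁ − p₀)/p₁ = (0.7002 − 0.14003) / 0.7002 ≈ 0.80001.
Attributable cases ≈ PN × (exposed cases) = 0.80001 × 1044 ≈ 835.21.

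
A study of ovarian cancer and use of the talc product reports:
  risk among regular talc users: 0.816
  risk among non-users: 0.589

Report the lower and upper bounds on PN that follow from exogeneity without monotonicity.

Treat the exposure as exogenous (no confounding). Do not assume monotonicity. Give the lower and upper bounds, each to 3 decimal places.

0.278 ≤ PN ≤ 0.504

Let p₁ = 0.816, p₀ = 0.589.
Under exogeneity alone the bounds on PN are max{0,(p₁−p₀)/p₁} ≤ PN ≤ min{1,(1−p₀)/p₁}.
  lower = (p₁ − p₀)/p₁ = 0.227 / 0.816 ≈ 0.2782
  upper = min{1, (1 − p₀)/p₁} = 0.411 / 0.816 ≈ 0.5037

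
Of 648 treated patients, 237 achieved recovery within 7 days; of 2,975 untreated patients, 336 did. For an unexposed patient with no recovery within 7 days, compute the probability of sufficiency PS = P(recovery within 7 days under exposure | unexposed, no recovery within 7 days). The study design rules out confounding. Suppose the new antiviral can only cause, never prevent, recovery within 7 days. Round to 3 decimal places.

p₁ = P(outcome | exposed) = 237/648 = 0.36574
p₀ = P(outcome | unexposed) = 336/2975 = 0.11294
Under exogeneity and monotonicity, PS = (p₁ − p₀) / (1 − p₀).
PS = (0.36574 − 0.11294) / (1 − 0.11294) = 0.2528 / 0.88706 ≈ 0.2850

PS ≈ 0.285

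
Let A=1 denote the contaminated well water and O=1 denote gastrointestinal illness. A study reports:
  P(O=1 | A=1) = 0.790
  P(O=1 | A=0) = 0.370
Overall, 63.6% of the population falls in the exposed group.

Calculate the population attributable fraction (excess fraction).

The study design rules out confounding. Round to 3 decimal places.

Let p₁ = 0.79, p₀ = 0.37.
Overall risk P(Y=1) = π·p₁ + (1−π)·p₀ = 0.636×0.79 + 0.364×0.37 = 0.63712.
Under exogeneity, PAF = [P(Y=1) − p₀] / P(Y=1).
PAF = (0.63712 − 0.37) / 0.63712 ≈ 0.4193

PAF ≈ 0.419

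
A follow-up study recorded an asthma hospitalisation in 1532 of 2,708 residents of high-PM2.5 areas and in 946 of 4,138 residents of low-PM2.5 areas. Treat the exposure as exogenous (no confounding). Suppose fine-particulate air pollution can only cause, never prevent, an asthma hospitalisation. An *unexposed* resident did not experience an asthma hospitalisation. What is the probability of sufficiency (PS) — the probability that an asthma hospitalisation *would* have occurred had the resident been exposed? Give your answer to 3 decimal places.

p₁ = P(outcome | exposed) = 1532/2708 = 0.56573
p₀ = P(outcome | unexposed) = 946/4138 = 0.22861
Under exogeneity and monotonicity, PS = (p₁ − p₀) / (1 − p₀).
PS = (0.56573 − 0.22861) / (1 − 0.22861) = 0.33712 / 0.77139 ≈ 0.4370

PS ≈ 0.437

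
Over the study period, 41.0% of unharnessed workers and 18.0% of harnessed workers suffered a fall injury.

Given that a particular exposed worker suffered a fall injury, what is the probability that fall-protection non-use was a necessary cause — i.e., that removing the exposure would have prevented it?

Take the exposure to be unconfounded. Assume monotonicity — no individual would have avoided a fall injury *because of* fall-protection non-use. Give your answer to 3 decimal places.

p₁ = 0.41, p₀ = 0.18.
Under exogeneity and monotonicity, PN = (p₁ − p₀) / p₁.
PN = (0.41 − 0.18) / 0.41 = 0.23 / 0.41 ≈ 0.5610

PN ≈ 0.561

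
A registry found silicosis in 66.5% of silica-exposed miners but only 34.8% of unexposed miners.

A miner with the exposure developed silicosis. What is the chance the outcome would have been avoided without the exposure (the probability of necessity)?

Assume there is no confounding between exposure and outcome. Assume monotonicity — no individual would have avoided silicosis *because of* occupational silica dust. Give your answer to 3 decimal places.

PN ≈ 0.477

p₁ = 0.665, p₀ = 0.348.
Under exogeneity and monotonicity, PN = (p₁ − p₀) / p₁.
PN = (0.665 − 0.348) / 0.665 = 0.317 / 0.665 ≈ 0.4767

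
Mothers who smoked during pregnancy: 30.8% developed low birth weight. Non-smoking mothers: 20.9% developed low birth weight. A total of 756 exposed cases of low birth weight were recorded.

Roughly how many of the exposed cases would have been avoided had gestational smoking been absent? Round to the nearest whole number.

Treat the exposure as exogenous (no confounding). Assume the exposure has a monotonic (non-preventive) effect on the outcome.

about 243 cases

p₁ = 0.308, p₀ = 0.209.
PN = (p₁ − p₀)/p₁ = (0.308 − 0.209) / 0.308 ≈ 0.32143.
Attributable cases ≈ PN × (exposed cases) = 0.32143 × 756 ≈ 243.00.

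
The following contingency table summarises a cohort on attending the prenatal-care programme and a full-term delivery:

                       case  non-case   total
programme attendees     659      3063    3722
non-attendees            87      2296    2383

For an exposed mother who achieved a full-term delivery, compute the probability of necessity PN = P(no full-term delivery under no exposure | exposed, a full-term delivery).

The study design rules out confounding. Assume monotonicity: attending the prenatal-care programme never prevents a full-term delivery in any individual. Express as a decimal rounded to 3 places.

PN ≈ 0.794

p₁ = P(outcome | exposed) = 659/3722 = 0.17706
p₀ = P(outcome | unexposed) = 87/2383 = 0.036509
Under exogeneity and monotonicity, PN = (p₁ − p₀) / p₁.
PN = (0.17706 − 0.036509) / 0.17706 = 0.14055 / 0.17706 ≈ 0.7938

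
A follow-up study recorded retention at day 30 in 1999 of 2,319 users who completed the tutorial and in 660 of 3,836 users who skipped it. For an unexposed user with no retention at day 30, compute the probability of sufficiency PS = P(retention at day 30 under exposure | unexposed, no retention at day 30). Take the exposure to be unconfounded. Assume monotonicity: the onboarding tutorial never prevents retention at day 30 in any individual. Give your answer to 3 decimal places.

PS ≈ 0.833

p₁ = P(outcome | exposed) = 1999/2319 = 0.86201
p₀ = P(outcome | unexposed) = 660/3836 = 0.17205
Under exogeneity and monotonicity, PS = (p₁ − p₀) / (1 − p₀).
PS = (0.86201 − 0.17205) / (1 − 0.17205) = 0.68996 / 0.82795 ≈ 0.8333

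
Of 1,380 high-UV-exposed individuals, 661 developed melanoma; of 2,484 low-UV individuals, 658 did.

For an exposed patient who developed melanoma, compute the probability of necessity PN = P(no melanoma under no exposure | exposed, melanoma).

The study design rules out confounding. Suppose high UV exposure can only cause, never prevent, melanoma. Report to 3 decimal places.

p₁ = P(outcome | exposed) = 661/1380 = 0.47899
p₀ = P(outcome | unexposed) = 658/2484 = 0.2649
Under exogeneity and monotonicity, PN = (p₁ − p₀) / p₁.
PN = (0.47899 − 0.2649) / 0.47899 = 0.21409 / 0.47899 ≈ 0.4470

PN ≈ 0.447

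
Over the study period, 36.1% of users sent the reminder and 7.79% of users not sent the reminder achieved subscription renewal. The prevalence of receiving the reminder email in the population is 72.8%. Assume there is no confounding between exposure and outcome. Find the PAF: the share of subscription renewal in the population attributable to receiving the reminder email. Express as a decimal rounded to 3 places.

p₁ = 0.361, p₀ = 0.0779.
Overall risk P(Y=1) = π·p₁ + (1−π)·p₀ = 0.728×0.361 + 0.272×0.0779 = 0.284.
Under exogeneity, PAF = [P(Y=1) − p₀] / P(Y=1).
PAF = (0.284 − 0.0779) / 0.284 ≈ 0.7257

PAF ≈ 0.726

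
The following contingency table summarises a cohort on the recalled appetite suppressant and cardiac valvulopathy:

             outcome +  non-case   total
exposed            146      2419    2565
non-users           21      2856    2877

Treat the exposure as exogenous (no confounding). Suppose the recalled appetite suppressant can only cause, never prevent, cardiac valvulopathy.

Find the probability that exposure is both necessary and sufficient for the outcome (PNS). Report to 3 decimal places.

p₁ = P(outcome | exposed) = 146/2565 = 0.05692
p₀ = P(outcome | unexposed) = 21/2877 = 0.0072993
Under exogeneity and monotonicity, PNS = p₁ − p₀.
PNS = 0.05692 − 0.0072993 = 0.049621

PNS ≈ 0.050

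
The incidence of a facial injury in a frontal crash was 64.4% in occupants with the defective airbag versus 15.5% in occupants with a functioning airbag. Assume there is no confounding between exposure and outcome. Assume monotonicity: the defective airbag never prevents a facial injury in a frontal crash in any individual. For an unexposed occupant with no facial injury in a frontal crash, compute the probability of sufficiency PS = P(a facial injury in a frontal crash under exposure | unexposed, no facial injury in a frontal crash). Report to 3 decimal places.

PS ≈ 0.579

p₁ = 0.644, p₀ = 0.155.
Under exogeneity and monotonicity, PS = (p₁ − p₀) / (1 − p₀).
PS = (0.644 − 0.155) / (1 − 0.155) = 0.489 / 0.845 ≈ 0.5787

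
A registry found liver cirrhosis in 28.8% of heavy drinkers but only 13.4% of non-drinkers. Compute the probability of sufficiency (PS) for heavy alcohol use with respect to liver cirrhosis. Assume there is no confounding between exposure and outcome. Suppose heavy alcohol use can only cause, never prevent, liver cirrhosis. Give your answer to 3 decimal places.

PS ≈ 0.178

p₁ = 0.288, p₀ = 0.134.
Under exogeneity and monotonicity, PS = (p₁ − p₀) / (1 − p₀).
PS = (0.288 − 0.134) / (1 − 0.134) = 0.154 / 0.866 ≈ 0.1778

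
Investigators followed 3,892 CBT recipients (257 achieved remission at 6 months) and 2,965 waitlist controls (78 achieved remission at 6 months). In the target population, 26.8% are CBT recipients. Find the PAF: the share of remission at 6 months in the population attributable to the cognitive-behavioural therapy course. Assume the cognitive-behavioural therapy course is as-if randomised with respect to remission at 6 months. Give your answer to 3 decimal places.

p₁ = P(outcome | exposed) = 257/3892 = 0.066033
p₀ = P(outcome | unexposed) = 78/2965 = 0.026307
Overall risk P(Y=1) = π·p₁ + (1−π)·p₀ = 0.268×0.066033 + 0.732×0.026307 = 0.036953.
Under exogeneity, PAF = [P(Y=1) − p₀] / P(Y=1).
PAF = (0.036953 − 0.026307) / 0.036953 ≈ 0.2881

PAF ≈ 0.288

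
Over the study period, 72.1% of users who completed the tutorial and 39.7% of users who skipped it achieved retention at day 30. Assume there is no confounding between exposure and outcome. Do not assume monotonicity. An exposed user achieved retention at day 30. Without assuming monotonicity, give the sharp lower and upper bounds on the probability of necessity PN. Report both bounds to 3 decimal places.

0.449 ≤ PN ≤ 0.836

p₁ = 0.721, p₀ = 0.397.
Under exogeneity alone the bounds on PN are max{0,(p₁−p₀)/p₁} ≤ PN ≤ min{1,(1−p₀)/p₁}.
  lower = (p₁ − p₀)/p₁ = 0.324 / 0.721 ≈ 0.4494
  upper = min{1, (1 − p₀)/p₁} = 0.603 / 0.721 ≈ 0.8363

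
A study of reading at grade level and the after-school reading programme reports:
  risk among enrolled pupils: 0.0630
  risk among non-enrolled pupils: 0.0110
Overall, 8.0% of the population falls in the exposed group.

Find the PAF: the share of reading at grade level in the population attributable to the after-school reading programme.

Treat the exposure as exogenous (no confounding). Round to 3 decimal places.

PAF ≈ 0.274

Let p₁ = 0.063, p₀ = 0.011.
Overall risk P(Y=1) = π·p₁ + (1−π)·p₀ = 0.08×0.063 + 0.92×0.011 = 0.01516.
Under exogeneity, PAF = [P(Y=1) − p₀] / P(Y=1).
PAF = (0.01516 − 0.011) / 0.01516 ≈ 0.2744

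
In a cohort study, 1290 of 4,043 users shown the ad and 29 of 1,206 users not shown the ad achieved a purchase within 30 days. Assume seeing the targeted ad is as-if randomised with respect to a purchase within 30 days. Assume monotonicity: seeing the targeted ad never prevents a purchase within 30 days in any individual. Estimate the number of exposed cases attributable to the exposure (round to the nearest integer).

about 1193 cases

p₁ = P(outcome | exposed) = 1290/4043 = 0.31907
p₀ = P(outcome | unexposed) = 29/1206 = 0.024046
PN = (p₁ − p₀)/p₁ = (0.31907 − 0.024046) / 0.31907 ≈ 0.92464.
Attributable cases ≈ PN × (exposed cases) = 0.92464 × 1290 ≈ 1192.78.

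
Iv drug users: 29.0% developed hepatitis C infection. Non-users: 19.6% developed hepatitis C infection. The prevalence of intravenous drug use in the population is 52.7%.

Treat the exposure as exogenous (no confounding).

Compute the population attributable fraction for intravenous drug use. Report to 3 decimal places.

PAF ≈ 0.202

p₁ = 0.29, p₀ = 0.196.
Overall risk P(Y=1) = π·p₁ + (1−π)·p₀ = 0.527×0.29 + 0.473×0.196 = 0.24554.
Under exogeneity, PAF = [P(Y=1) − p₀] / P(Y=1).
PAF = (0.24554 − 0.196) / 0.24554 ≈ 0.2018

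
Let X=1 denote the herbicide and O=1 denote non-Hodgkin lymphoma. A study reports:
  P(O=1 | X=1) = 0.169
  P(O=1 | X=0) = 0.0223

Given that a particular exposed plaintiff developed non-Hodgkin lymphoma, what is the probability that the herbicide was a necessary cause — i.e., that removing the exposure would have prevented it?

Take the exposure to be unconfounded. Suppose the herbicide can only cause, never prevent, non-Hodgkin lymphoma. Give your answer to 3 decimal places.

Let p₁ = 0.169, p₀ = 0.0223.
Under exogeneity and monotonicity, PN = (p₁ − p₀) / p₁.
PN = (0.169 − 0.0223) / 0.169 = 0.1467 / 0.169 ≈ 0.8680

PN ≈ 0.868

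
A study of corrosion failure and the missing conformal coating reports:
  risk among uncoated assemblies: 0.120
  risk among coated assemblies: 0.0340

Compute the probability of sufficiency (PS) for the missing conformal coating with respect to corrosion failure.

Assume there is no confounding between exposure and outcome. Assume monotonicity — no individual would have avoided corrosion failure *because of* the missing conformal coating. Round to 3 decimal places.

Let p₁ = 0.12, p₀ = 0.034.
Under exogeneity and monotonicity, PS = (p₁ − p₀) / (1 − p₀).
PS = (0.12 − 0.034) / (1 − 0.034) = 0.086 / 0.966 ≈ 0.0890

PS ≈ 0.089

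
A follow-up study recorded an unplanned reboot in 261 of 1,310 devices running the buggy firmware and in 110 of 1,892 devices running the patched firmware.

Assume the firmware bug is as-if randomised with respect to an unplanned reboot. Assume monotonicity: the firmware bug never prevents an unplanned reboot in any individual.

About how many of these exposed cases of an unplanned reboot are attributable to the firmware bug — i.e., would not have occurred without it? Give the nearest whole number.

about 185 cases

p₁ = P(outcome | exposed) = 261/1310 = 0.19924
p₀ = P(outcome | unexposed) = 110/1892 = 0.05814
PN = (p₁ − p₀)/p₁ = (0.19924 − 0.05814) / 0.19924 ≈ 0.70819.
Attributable cases ≈ PN × (exposed cases) = 0.70819 × 261 ≈ 184.84.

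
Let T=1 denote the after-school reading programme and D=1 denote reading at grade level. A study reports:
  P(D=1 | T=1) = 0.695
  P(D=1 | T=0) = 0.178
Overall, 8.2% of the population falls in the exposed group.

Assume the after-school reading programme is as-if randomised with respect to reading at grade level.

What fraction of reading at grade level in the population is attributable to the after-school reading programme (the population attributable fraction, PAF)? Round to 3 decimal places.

Let p₁ = 0.695, p₀ = 0.178.
Overall risk P(Y=1) = π·p₁ + (1−π)·p₀ = 0.082×0.695 + 0.918×0.178 = 0.22039.
Under exogeneity, PAF = [P(Y=1) − p₀] / P(Y=1).
PAF = (0.22039 − 0.178) / 0.22039 ≈ 0.1924

PAF ≈ 0.192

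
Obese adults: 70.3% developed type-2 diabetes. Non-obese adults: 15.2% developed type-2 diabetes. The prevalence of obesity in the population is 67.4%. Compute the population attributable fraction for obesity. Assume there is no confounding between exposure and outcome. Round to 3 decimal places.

p₁ = 0.703, p₀ = 0.152.
Overall risk P(Y=1) = π·p₁ + (1−π)·p₀ = 0.674×0.703 + 0.326×0.152 = 0.52337.
Under exogeneity, PAF = [P(Y=1) − p₀] / P(Y=1).
PAF = (0.52337 − 0.152) / 0.52337 ≈ 0.7096

PAF ≈ 0.710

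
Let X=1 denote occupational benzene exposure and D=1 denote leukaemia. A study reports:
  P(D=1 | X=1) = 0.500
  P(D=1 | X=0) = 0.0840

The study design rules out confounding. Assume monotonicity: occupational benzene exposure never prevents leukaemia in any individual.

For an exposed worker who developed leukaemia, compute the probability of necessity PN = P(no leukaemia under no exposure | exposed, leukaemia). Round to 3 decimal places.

PN ≈ 0.832

Let p₁ = 0.5, p₀ = 0.084.
Under exogeneity and monotonicity, PN = (p₁ − p₀) / p₁.
PN = (0.5 − 0.084) / 0.5 = 0.416 / 0.5 ≈ 0.8320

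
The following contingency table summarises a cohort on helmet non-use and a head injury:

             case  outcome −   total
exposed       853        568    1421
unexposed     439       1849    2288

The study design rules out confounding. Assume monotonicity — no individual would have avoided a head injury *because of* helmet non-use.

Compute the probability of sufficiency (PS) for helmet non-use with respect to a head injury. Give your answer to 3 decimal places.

p₁ = P(outcome | exposed) = 853/1421 = 0.60028
p₀ = P(outcome | unexposed) = 439/2288 = 0.19187
Under exogeneity and monotonicity, PS = (p₁ − p₀)/(1 − p₀).
PS = (0.60028 − 0.19187) / 0.80813 ≈ 0.5054

PS ≈ 0.505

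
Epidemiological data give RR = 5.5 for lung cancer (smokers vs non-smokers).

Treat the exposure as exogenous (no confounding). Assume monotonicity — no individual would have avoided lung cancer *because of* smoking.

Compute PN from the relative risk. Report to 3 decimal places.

PN ≈ 0.818

Under exogeneity and monotonicity, PN = (RR − 1) / RR = 1 − 1/RR.
PN = (5.5 − 1) / 5.5 = 4.5 / 5.5 ≈ 0.8182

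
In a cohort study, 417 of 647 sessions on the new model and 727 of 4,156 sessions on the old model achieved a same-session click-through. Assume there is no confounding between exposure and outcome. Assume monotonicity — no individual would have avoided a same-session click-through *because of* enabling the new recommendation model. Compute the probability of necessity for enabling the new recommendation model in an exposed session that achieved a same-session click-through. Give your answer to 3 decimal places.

PN ≈ 0.729

p₁ = P(outcome | exposed) = 417/647 = 0.64451
p₀ = P(outcome | unexposed) = 727/4156 = 0.17493
Under exogeneity and monotonicity, PN = (p₁ − p₀) / p₁.
PN = (0.64451 − 0.17493) / 0.64451 = 0.46959 / 0.64451 ≈ 0.7286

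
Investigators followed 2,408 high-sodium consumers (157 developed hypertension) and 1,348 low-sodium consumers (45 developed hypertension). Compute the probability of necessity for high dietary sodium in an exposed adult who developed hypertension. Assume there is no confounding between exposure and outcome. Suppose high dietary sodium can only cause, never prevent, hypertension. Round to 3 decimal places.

p₁ = P(outcome | exposed) = 157/2408 = 0.065199
p₀ = P(outcome | unexposed) = 45/1348 = 0.033383
Under exogeneity and monotonicity, PN = (p₁ − p₀) / p₁.
PN = (0.065199 − 0.033383) / 0.065199 = 0.031817 / 0.065199 ≈ 0.4880

PN ≈ 0.488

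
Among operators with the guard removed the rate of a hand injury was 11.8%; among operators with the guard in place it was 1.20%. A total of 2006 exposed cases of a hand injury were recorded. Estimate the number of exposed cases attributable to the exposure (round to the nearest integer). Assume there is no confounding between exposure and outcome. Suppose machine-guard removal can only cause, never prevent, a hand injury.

about 1802 cases

p₁ = 0.118, p₀ = 0.012.
PN = (p₁ − p₀)/p₁ = (0.118 − 0.012) / 0.118 ≈ 0.89831.
Attributable cases ≈ PN × (exposed cases) = 0.89831 × 2006 ≈ 1802.00.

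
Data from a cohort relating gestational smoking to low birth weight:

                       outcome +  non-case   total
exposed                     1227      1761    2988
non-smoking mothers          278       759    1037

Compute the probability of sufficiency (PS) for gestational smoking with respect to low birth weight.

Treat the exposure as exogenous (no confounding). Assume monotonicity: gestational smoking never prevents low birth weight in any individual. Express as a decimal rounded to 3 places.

p₁ = P(outcome | exposed) = 1227/2988 = 0.41064
p₀ = P(outcome | unexposed) = 278/1037 = 0.26808
Under exogeneity and monotonicity, PS = (p₁ − p₀)/(1 − p₀).
PS = (0.41064 − 0.26808) / 0.73192 ≈ 0.1948

PS ≈ 0.195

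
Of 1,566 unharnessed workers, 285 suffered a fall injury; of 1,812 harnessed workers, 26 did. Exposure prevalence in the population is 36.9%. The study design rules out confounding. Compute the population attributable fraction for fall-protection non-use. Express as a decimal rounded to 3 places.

p₁ = P(outcome | exposed) = 285/1566 = 0.18199
p₀ = P(outcome | unexposed) = 26/1812 = 0.014349
Overall risk P(Y=1) = π·p₁ + (1−π)·p₀ = 0.369×0.18199 + 0.631×0.014349 = 0.076209.
Under exogeneity, PAF = [P(Y=1) − p₀] / P(Y=1).
PAF = (0.076209 − 0.014349) / 0.076209 ≈ 0.8117

PAF ≈ 0.812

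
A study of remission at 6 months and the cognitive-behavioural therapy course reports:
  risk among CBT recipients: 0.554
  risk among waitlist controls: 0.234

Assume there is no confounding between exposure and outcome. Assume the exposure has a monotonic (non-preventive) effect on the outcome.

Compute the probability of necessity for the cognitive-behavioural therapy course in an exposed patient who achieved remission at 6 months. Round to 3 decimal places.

PN ≈ 0.578

Let p₁ = 0.554, p₀ = 0.234.
Under exogeneity and monotonicity, PN = (p₁ − p₀) / p₁.
PN = (0.554 − 0.234) / 0.554 = 0.32 / 0.554 ≈ 0.5776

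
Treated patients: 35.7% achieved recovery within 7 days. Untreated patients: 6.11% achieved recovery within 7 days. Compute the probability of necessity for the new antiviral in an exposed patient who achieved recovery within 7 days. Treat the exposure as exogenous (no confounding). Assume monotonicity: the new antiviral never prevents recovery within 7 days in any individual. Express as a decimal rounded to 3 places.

PN ≈ 0.829

p₁ = 0.357, p₀ = 0.0611.
Under exogeneity and monotonicity, PN = (p₁ − p₀) / p₁.
PN = (0.357 − 0.0611) / 0.357 = 0.2959 / 0.357 ≈ 0.8289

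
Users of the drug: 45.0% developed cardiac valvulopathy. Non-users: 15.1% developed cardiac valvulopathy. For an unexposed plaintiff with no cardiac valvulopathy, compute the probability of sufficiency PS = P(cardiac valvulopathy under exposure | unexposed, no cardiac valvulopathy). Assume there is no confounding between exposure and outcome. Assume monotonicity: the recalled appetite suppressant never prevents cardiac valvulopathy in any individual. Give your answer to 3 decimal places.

p₁ = 0.45, p₀ = 0.151.
Under exogeneity and monotonicity, PS = (p₁ − p₀) / (1 − p₀).
PS = (0.45 − 0.151) / (1 − 0.151) = 0.299 / 0.849 ≈ 0.3522

PS ≈ 0.352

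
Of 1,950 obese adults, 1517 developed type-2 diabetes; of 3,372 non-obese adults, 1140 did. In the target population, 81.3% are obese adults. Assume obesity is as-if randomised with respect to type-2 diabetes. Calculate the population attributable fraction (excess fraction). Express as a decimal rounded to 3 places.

p₁ = P(outcome | exposed) = 1517/1950 = 0.77795
p₀ = P(outcome | unexposed) = 1140/3372 = 0.33808
Overall risk P(Y=1) = π·p₁ + (1−π)·p₀ = 0.813×0.77795 + 0.187×0.33808 = 0.69569.
Under exogeneity, PAF = [P(Y=1) − p₀] / P(Y=1).
PAF = (0.69569 − 0.33808) / 0.69569 ≈ 0.5140

PAF ≈ 0.514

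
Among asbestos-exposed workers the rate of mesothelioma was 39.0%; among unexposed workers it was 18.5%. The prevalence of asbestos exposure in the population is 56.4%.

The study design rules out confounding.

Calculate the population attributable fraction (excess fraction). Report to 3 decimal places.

PAF ≈ 0.385

p₁ = 0.39, p₀ = 0.185.
Overall risk P(Y=1) = π·p₁ + (1−π)·p₀ = 0.564×0.39 + 0.436×0.185 = 0.30062.
Under exogeneity, PAF = [P(Y=1) − p₀] / P(Y=1).
PAF = (0.30062 − 0.185) / 0.30062 ≈ 0.3846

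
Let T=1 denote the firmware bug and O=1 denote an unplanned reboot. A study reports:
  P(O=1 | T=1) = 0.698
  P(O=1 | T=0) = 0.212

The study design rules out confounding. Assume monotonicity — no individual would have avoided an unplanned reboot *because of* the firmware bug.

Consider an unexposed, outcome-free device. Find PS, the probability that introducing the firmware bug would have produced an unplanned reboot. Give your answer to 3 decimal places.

PS ≈ 0.617

Let p₁ = 0.698, p₀ = 0.212.
Under exogeneity and monotonicity, PS = (p₁ − p₀) / (1 − p₀).
PS = (0.698 − 0.212) / (1 − 0.212) = 0.486 / 0.788 ≈ 0.6168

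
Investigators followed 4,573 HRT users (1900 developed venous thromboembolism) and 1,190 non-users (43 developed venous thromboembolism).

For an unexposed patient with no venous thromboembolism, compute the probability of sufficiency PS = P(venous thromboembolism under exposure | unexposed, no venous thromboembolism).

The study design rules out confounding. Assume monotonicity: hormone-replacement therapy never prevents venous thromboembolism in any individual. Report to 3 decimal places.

p₁ = P(outcome | exposed) = 1900/4573 = 0.41548
p₀ = P(outcome | unexposed) = 43/1190 = 0.036134
Under exogeneity and monotonicity, PS = (p₁ − p₀) / (1 − p₀).
PS = (0.41548 − 0.036134) / (1 − 0.036134) = 0.37935 / 0.96387 ≈ 0.3936

PS ≈ 0.394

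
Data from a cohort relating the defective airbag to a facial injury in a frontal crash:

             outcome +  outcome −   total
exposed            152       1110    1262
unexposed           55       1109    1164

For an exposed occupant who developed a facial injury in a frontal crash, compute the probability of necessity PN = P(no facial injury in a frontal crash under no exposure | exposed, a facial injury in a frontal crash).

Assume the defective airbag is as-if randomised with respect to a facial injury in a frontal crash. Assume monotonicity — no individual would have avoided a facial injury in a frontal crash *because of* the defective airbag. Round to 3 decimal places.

PN ≈ 0.608

p₁ = P(outcome | exposed) = 152/1262 = 0.12044
p₀ = P(outcome | unexposed) = 55/1164 = 0.047251
Under exogeneity and monotonicity, PN = (p₁ − p₀)/p₁.
PN = (0.12044 − 0.047251) / 0.12044 ≈ 0.6077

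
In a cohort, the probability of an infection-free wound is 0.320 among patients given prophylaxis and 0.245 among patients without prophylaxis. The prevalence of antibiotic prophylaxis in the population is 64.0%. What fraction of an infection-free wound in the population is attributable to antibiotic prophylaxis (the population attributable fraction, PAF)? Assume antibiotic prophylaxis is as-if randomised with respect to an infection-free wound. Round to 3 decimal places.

Let p₁ = 0.32, p₀ = 0.245.
Overall risk P(Y=1) = π·p₁ + (1−π)·p₀ = 0.64×0.32 + 0.36×0.245 = 0.293.
Under exogeneity, PAF = [P(Y=1) − p₀] / P(Y=1).
PAF = (0.293 − 0.245) / 0.293 ≈ 0.1638

PAF ≈ 0.164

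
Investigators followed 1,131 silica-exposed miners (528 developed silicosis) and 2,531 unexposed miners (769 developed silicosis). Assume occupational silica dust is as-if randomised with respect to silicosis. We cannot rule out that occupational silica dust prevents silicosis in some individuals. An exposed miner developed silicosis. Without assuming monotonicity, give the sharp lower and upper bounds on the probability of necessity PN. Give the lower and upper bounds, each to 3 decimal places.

p₁ = P(outcome | exposed) = 528/1131 = 0.46684
p₀ = P(outcome | unexposed) = 769/2531 = 0.30383
Under exogeneity alone the bounds on PN are max{0,(p₁−p₀)/p₁} ≤ PN ≤ min{1,(1−p₀)/p₁}.
  lower = (p₁ − p₀)/p₁ = 0.16301 / 0.46684 ≈ 0.3492
  upper = min{1, (1 − p₀)/p₁} = 0.69617 / 0.46684 ≈ 1.4912 → capped at 1

0.349 ≤ PN ≤ 1.000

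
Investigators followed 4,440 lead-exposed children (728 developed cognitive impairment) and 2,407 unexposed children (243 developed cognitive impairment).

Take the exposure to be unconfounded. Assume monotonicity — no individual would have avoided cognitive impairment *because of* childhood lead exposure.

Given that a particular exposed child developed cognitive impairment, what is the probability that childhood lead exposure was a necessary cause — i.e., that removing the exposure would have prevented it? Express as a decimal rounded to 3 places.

PN ≈ 0.384

p₁ = P(outcome | exposed) = 728/4440 = 0.16396
p₀ = P(outcome | unexposed) = 243/2407 = 0.10096
Under exogeneity and monotonicity, PN = (p₁ − p₀) / p₁.
PN = (0.16396 − 0.10096) / 0.16396 = 0.063008 / 0.16396 ≈ 0.3843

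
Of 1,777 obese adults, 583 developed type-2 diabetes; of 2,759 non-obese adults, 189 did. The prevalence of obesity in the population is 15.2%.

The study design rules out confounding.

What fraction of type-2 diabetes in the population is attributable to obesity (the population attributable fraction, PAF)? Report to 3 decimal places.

PAF ≈ 0.365

p₁ = P(outcome | exposed) = 583/1777 = 0.32808
p₀ = P(outcome | unexposed) = 189/2759 = 0.068503
Overall risk P(Y=1) = π·p₁ + (1−π)·p₀ = 0.152×0.32808 + 0.848×0.068503 = 0.10796.
Under exogeneity, PAF = [P(Y=1) − p₀] / P(Y=1).
PAF = (0.10796 − 0.068503) / 0.10796 ≈ 0.3655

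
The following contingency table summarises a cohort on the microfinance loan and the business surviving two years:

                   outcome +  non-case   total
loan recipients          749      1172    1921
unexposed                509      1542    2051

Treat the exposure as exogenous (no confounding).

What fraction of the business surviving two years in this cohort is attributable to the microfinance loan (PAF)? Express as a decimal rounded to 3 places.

p₁ = P(outcome | exposed) = 749/1921 = 0.3899
p₀ = P(outcome | unexposed) = 509/2051 = 0.24817
Exposure prevalence π = 1921/3972 = 0.48364; overall risk P(Y=1) = 0.31672.
Under exogeneity, PAF = [P(Y=1) − p₀]/P(Y=1).
PAF = (0.31672 − 0.24817) / 0.31672 ≈ 0.2164

PAF ≈ 0.216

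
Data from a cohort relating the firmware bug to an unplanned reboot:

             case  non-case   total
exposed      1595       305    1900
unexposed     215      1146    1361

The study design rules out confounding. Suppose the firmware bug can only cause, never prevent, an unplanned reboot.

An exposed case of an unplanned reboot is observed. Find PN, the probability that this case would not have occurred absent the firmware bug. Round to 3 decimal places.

PN ≈ 0.812

p₁ = P(outcome | exposed) = 1595/1900 = 0.83947
p₀ = P(outcome | unexposed) = 215/1361 = 0.15797
Under exogeneity and monotonicity, PN = (p₁ − p₀)/p₁.
PN = (0.83947 − 0.15797) / 0.83947 ≈ 0.8118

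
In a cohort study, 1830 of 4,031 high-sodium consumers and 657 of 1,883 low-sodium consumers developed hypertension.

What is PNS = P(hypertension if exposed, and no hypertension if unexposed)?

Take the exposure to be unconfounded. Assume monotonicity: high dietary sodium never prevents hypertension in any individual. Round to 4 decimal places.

p₁ = P(outcome | exposed) = 1830/4031 = 0.45398
p₀ = P(outcome | unexposed) = 657/1883 = 0.34891
Under exogeneity and monotonicity, PNS = p₁ − p₀.
PNS = 0.45398 − 0.34891 = 0.10507

PNS ≈ 0.1051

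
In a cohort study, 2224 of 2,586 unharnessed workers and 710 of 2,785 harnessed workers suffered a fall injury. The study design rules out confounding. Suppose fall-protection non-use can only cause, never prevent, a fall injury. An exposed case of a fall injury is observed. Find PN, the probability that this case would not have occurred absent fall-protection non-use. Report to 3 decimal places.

p₁ = P(outcome | exposed) = 2224/2586 = 0.86002
p₀ = P(outcome | unexposed) = 710/2785 = 0.25494
Under exogeneity and monotonicity, PN = (p₁ − p₀) / p₁.
PN = (0.86002 − 0.25494) / 0.86002 = 0.60508 / 0.86002 ≈ 0.7036

PN ≈ 0.704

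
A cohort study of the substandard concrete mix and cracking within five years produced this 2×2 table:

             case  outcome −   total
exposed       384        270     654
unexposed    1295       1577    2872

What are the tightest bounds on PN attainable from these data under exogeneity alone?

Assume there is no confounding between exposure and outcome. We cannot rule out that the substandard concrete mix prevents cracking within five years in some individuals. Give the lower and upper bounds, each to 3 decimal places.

p₁ = P(outcome | exposed) = 384/654 = 0.58716
p₀ = P(outcome | unexposed) = 1295/2872 = 0.45091
Under exogeneity alone the bounds on PN are max{0,(p₁−p₀)/p₁} ≤ PN ≤ min{1,(1−p₀)/p₁}.
  lower = (p₁ − p₀)/p₁ = 0.13625 / 0.58716 ≈ 0.2321
  upper = min{1, (1 − p₀)/p₁} = 0.54909 / 0.58716 ≈ 0.9352

0.232 ≤ PN ≤ 0.935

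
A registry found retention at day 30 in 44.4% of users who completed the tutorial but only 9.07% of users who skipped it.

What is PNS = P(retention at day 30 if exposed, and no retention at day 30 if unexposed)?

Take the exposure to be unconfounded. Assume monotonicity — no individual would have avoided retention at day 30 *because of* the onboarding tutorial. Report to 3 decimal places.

p₁ = 0.444, p₀ = 0.0907.
Under exogeneity and monotonicity, PNS = p₁ − p₀.
PNS = 0.444 − 0.0907 = 0.3533

PNS ≈ 0.353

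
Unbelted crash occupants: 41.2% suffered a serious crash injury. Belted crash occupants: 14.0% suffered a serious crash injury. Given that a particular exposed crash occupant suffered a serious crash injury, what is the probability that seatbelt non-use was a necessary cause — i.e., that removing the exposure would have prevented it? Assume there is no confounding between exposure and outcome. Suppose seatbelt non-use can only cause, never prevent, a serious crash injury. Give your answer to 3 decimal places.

p₁ = 0.412, p₀ = 0.14.
Under exogeneity and monotonicity, PN = (p₁ − p₀) / p₁.
PN = (0.412 − 0.14) / 0.412 = 0.272 / 0.412 ≈ 0.6602

PN ≈ 0.660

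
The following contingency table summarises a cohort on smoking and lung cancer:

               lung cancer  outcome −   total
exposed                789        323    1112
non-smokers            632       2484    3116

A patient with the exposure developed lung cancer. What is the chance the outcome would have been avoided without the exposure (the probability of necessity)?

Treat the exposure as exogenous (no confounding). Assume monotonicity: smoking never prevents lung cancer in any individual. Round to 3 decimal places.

p₁ = P(outcome | exposed) = 789/1112 = 0.70953
p₀ = P(outcome | unexposed) = 632/3116 = 0.20282
Under exogeneity and monotonicity, PN = (p₁ − p₀) / p₁.
PN = (0.70953 − 0.20282) / 0.70953 = 0.50671 / 0.70953 ≈ 0.7141

PN ≈ 0.714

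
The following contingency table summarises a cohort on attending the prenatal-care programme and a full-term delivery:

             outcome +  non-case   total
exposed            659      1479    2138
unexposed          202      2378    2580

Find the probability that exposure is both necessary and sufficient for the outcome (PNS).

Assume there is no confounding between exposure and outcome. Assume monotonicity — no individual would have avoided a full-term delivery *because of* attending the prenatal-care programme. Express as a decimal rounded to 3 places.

PNS ≈ 0.230

p₁ = P(outcome | exposed) = 659/2138 = 0.30823
p₀ = P(outcome | unexposed) = 202/2580 = 0.078295
Under exogeneity and monotonicity, PNS = p₁ − p₀.
PNS = 0.30823 − 0.078295 = 0.22994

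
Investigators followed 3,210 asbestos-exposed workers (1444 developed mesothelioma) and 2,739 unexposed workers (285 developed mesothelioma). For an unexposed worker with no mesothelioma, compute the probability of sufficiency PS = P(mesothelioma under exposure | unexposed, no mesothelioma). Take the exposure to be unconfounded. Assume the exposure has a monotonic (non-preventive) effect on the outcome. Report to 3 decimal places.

p₁ = P(outcome | exposed) = 1444/3210 = 0.44984
p₀ = P(outcome | unexposed) = 285/2739 = 0.10405
Under exogeneity and monotonicity, PS = (p₁ − p₀) / (1 − p₀).
PS = (0.44984 − 0.10405) / (1 − 0.10405) = 0.34579 / 0.89595 ≈ 0.3860

PS ≈ 0.386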